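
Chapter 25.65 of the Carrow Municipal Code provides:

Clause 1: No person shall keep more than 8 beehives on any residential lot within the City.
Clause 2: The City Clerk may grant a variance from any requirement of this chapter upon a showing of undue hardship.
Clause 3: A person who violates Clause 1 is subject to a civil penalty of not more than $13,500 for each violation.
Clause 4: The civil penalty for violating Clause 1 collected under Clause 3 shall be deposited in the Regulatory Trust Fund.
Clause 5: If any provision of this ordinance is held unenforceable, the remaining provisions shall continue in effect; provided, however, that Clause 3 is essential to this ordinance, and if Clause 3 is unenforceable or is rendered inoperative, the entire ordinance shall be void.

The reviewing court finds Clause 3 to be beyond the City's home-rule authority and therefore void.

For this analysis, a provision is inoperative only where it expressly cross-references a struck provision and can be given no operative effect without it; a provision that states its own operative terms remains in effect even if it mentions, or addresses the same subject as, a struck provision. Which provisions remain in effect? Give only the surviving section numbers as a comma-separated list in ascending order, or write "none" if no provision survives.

Clause 3 is struck. Clause 4 operates only by reference to Clause 3, so it falls with Clause 3. Clause 5 makes Clause 3 an essential term, and Clause 3 is the provision held invalid; under Clause 5, the entire ordinance is therefore void. No provision of the ordinance survives.

none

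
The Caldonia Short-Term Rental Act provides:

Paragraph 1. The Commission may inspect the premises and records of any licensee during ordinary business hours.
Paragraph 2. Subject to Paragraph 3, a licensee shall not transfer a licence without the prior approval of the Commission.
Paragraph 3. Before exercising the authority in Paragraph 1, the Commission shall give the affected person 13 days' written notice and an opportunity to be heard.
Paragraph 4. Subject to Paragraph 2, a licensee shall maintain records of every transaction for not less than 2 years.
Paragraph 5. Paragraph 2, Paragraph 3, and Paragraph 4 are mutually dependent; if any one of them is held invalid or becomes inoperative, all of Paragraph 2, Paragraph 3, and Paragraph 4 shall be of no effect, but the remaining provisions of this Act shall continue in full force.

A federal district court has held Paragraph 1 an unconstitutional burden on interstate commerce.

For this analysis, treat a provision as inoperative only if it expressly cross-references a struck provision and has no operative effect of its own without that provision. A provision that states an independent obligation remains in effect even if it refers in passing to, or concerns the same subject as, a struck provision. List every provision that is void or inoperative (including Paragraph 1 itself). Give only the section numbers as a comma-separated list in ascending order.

Paragraph 1 is struck. The only function of Paragraph 3 is the notice-and-hearing requirement for Paragraph 1, so it cannot stand once Paragraph 1 is removed. Paragraph 5 declares Paragraph 2, Paragraph 3, and Paragraph 4 mutually dependent; since one of them has fallen, all of them are of no effect. That brings down Paragraph 2 and Paragraph 4 as well. The remainder continues in force under Paragraph 5. Only Paragraph 5 remains in effect.

1, 2, 3, 4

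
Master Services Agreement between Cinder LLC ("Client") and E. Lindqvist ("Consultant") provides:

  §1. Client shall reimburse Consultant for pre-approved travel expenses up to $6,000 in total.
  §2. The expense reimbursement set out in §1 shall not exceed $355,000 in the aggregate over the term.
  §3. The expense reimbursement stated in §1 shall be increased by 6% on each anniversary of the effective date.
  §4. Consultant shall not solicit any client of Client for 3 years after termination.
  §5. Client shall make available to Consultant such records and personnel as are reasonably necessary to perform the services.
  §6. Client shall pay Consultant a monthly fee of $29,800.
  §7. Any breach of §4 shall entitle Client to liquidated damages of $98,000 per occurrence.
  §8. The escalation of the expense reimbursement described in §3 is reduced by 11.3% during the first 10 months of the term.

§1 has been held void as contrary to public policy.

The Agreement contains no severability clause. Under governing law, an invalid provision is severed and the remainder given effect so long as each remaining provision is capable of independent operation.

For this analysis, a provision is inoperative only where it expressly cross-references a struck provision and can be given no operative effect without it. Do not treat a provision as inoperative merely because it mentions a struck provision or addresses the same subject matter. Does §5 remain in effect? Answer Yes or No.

§1 is struck. §2 operates only by reference to §1, so it falls with §1. §3 operates only by reference to §1, so it falls with §1. §8 has no operative effect of its own apart from §3 and is therefore inoperative. Under the stated default rule, only provisions that cannot operate independently fall away; the rest are enforced. §4, §5, §6, and §7 remain in effect. §5 is among the surviving provisions, so the answer is yes.

Yes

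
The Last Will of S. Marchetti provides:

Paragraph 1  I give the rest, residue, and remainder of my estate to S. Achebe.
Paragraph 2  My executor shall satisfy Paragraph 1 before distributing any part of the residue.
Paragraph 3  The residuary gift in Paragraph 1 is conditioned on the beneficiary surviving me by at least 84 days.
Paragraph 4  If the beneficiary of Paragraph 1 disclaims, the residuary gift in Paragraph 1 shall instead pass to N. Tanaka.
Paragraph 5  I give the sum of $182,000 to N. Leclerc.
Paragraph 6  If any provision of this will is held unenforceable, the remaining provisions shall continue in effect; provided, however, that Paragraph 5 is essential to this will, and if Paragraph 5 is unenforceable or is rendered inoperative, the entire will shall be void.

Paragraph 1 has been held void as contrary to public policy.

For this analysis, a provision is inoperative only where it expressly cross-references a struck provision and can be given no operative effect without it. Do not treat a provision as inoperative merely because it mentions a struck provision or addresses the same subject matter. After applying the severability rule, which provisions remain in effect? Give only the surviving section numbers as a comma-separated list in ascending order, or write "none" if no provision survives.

5, 6

Paragraph 1 is struck. Paragraph 2 has no operative effect of its own apart from Paragraph 1 and is therefore inoperative. Paragraph 3 operates only by reference to Paragraph 1, so it falls with Paragraph 1. The only function of Paragraph 4 is the alternative disposition for Paragraph 1, so it cannot stand once Paragraph 1 is removed. Paragraph 6 makes Paragraph 5 an essential term, but Paragraph 5 is unaffected, so the severability proviso in Paragraph 6 preserves the remaining provisions. The provisions still in force are Paragraph 5 and Paragraph 6.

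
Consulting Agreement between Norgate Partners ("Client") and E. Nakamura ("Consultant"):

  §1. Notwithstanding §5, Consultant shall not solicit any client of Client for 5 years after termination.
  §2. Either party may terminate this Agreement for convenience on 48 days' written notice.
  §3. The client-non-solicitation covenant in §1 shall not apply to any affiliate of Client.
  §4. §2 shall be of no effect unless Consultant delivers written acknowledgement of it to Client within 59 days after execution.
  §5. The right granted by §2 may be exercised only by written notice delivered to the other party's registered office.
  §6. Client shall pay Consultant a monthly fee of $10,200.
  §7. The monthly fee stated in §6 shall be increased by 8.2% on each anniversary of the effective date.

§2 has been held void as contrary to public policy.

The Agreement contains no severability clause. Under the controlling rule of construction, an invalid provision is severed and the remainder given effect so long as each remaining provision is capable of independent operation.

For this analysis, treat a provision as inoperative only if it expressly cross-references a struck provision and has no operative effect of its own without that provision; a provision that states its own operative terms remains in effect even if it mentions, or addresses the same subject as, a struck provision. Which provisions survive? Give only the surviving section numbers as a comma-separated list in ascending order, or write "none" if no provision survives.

1, 3, 6, 7

§2 is struck. The only function of §4 is the acknowledgement condition for §2, so it cannot stand once §2 is removed. §5 operates only by reference to §2, so it falls with §2. Although §1 refers to §5, its operative terms do not depend on §5, so it remains in effect. With no severability clause, the stated default rule severs what cannot stand and enforces each remaining provision that can operate on its own. §1, §3, §6, and §7 remain in effect.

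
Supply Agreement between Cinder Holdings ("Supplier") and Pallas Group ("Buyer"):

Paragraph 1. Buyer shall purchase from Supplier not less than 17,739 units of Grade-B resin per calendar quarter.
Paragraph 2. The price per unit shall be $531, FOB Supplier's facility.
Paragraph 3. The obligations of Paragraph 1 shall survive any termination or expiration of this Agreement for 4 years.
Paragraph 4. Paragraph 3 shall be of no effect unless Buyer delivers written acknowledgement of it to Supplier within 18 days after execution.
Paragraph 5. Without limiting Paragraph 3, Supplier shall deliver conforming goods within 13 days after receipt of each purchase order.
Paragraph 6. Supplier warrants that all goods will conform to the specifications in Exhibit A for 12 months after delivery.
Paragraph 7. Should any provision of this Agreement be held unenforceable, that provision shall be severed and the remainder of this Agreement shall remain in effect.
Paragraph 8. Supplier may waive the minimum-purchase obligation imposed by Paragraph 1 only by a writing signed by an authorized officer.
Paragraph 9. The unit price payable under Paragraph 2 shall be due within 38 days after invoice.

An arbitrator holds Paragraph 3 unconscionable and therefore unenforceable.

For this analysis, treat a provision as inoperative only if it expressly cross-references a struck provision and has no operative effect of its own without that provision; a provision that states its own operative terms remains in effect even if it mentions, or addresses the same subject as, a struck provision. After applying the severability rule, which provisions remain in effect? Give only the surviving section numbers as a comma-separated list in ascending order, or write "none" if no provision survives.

1, 2, 5, 6, 7, 8, 9

Paragraph 3 is struck. Paragraph 4 operates only by reference to Paragraph 3, so it falls with Paragraph 3. Paragraph 5 mentions Paragraph 3 but its own obligation stands independently of Paragraph 3, so Paragraph 5 is not affected. Under the severability clause in Paragraph 7, the remaining provisions continue in force. That leaves Paragraph 1, Paragraph 2, Paragraph 5, Paragraph 6, Paragraph 7, Paragraph 8, and Paragraph 9 in effect.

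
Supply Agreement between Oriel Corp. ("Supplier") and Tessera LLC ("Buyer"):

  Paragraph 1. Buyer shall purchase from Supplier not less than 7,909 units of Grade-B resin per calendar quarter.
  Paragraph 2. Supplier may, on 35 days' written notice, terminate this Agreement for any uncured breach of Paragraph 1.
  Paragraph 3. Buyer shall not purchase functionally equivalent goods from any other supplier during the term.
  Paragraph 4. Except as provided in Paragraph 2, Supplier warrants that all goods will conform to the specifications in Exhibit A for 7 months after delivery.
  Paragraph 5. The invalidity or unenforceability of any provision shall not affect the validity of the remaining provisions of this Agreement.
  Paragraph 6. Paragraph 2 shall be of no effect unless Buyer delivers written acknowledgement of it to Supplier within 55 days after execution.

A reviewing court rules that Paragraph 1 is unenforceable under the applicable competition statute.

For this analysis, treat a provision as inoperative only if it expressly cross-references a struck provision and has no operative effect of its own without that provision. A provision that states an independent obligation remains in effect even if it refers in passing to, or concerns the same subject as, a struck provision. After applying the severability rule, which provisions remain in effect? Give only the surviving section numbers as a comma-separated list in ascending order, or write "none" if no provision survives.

Paragraph 1 is struck. The only function of Paragraph 2 is the termination right for breach of Paragraph 1, so it cannot stand once Paragraph 1 is removed. Paragraph 6 has no operative effect of its own apart from Paragraph 2 and is therefore inoperative. Although Paragraph 4 refers to Paragraph 2, its operative terms do not depend on Paragraph 2, so it remains in effect. Paragraph 5 is a severability clause and preserves every provision that can still be given independent effect. The provisions still in force are Paragraph 3, Paragraph 4, and Paragraph 5.

3, 4, 5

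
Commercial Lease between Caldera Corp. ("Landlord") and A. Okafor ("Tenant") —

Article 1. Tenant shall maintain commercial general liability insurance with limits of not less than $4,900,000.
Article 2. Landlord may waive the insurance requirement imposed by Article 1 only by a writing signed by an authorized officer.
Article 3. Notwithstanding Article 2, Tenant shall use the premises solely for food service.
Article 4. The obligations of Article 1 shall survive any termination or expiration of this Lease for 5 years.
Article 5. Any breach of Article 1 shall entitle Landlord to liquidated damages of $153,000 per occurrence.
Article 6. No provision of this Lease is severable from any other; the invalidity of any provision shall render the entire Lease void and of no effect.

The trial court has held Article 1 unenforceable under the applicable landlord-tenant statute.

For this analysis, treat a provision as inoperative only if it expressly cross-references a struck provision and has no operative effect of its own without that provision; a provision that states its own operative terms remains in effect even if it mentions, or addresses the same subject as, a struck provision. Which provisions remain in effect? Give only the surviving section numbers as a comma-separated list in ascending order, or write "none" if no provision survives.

Article 1 is struck. The only function of Article 2 is the waiver condition for Article 1, so it cannot stand once Article 1 is removed. Article 4 has no operative effect of its own apart from Article 1 and is therefore inoperative. Article 5 has no operative effect of its own apart from Article 1 and is therefore inoperative. Article 6 provides that the Lease is not severable, so the invalidity of any one provision voids the entire Lease. No provision of the Lease survives.

none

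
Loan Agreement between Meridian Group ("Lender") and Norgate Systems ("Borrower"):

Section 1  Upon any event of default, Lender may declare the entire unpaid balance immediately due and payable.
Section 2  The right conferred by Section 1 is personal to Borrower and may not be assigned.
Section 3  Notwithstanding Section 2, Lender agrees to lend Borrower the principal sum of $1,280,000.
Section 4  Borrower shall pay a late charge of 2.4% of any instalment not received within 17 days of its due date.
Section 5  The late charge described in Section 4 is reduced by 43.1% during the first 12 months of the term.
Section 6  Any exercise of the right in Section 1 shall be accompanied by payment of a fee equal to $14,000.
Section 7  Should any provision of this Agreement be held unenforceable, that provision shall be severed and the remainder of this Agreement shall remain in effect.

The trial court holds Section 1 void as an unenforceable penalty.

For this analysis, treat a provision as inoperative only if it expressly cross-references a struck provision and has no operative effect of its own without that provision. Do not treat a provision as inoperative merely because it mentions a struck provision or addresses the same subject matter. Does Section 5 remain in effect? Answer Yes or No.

Yes

Section 1 is struck. Section 2 merely fixes the non-assignment of Section 1; with Section 1 gone it has nothing to operate on and falls away. Section 6 operates only by reference to Section 1, so it falls with Section 1. Section 3 mentions Section 2 but its own obligation stands independently of Section 2, so Section 3 is not affected. Under the severability clause in Section 7, the remaining provisions continue in force. Section 3, Section 4, Section 5, and Section 7 remain in effect. Section 5 is among the surviving provisions, so the answer is yes.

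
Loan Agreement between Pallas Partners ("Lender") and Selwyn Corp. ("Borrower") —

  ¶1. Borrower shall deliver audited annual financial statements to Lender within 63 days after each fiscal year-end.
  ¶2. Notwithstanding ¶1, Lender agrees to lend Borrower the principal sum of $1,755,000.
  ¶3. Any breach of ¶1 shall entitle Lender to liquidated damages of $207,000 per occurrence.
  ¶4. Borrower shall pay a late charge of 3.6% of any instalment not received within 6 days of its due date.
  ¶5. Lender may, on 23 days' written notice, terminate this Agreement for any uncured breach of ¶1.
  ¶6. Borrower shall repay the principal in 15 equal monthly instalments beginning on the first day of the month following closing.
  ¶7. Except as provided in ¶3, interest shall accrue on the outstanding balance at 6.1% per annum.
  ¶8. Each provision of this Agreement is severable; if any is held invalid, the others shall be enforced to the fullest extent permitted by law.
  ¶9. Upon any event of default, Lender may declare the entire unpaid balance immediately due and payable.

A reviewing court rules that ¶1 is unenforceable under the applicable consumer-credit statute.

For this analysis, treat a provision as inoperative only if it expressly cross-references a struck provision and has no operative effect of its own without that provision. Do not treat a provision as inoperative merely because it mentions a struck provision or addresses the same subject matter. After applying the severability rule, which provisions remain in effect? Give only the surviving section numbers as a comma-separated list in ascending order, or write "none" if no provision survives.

2, 4, 6, 7, 8, 9

¶1 is struck. ¶3 has no operative effect of its own apart from ¶1 and is therefore inoperative. ¶5 merely fixes the termination right for breach of ¶1; with ¶1 gone it has nothing to operate on and falls away. Although ¶2 refers to ¶1, its operative terms do not depend on ¶1, so it remains in effect. ¶7 mentions ¶3 but its own obligation stands independently of ¶3, so ¶7 is not affected. ¶8 is a severability clause and preserves every provision that can still be given independent effect. That leaves ¶2, ¶4, ¶6, ¶7, ¶8, and ¶9 in effect.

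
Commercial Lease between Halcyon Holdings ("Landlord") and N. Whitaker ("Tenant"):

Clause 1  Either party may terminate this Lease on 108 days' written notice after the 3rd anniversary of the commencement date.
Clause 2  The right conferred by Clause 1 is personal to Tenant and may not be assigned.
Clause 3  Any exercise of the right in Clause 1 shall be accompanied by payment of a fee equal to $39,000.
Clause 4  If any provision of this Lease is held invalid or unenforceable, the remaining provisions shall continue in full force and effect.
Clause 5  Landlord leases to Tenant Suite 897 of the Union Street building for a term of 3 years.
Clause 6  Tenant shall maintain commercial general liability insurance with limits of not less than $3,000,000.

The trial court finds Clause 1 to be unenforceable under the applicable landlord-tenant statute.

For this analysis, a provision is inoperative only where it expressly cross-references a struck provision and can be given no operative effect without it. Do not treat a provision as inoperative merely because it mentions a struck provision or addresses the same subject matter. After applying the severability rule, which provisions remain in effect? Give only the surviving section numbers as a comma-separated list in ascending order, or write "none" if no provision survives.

Clause 1 is struck. Clause 2 has no operative effect of its own apart from Clause 1 and is therefore inoperative. The only function of Clause 3 is the exercise fee for Clause 1, so it cannot stand once Clause 1 is removed. Clause 4 is a severability clause and preserves every provision that can still be given independent effect. Clause 4, Clause 5, and Clause 6 remain in effect.

4, 5, 6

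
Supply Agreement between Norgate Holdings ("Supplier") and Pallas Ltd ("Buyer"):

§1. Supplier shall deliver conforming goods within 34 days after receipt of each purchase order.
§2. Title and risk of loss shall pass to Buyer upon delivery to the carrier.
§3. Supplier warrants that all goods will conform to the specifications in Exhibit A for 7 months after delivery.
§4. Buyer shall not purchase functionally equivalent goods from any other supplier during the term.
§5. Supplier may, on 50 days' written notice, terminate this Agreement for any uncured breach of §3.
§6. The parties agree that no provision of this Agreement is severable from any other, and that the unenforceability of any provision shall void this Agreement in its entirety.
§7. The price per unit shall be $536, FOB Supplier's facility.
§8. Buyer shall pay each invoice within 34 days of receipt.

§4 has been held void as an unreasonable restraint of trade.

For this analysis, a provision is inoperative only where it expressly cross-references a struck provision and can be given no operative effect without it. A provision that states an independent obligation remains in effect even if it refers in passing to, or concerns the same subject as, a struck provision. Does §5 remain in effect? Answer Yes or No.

No

§4 is struck. Nothing else in the Agreement is defined by reference to §4. §6 provides that the Agreement is not severable, so the invalidity of any one provision voids the entire Agreement. No provision of the Agreement survives. §5 is among the inoperative provisions, so the answer is no.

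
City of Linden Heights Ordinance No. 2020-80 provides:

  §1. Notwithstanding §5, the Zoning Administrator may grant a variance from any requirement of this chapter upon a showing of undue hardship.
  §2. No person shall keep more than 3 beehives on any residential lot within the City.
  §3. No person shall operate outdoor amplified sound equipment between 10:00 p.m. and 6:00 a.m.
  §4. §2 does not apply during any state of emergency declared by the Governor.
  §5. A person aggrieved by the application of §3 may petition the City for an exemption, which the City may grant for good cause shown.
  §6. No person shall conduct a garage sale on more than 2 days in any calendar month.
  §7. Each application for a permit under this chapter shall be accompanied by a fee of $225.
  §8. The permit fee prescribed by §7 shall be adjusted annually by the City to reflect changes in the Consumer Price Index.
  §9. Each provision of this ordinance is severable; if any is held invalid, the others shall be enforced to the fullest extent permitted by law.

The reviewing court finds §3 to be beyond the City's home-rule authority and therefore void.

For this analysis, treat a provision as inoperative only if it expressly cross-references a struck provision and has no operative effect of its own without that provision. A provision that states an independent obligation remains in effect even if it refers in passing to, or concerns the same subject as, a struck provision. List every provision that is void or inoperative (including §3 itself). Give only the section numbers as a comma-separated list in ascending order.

3, 5

§3 is struck. The only function of §5 is the exemption procedure for §3, so it cannot stand once §3 is removed. Although §1 refers to §5, its operative terms do not depend on §5, so it remains in effect. Under the severability clause in §9, the remaining provisions continue in force. The provisions still in force are §1, §2, §4, §6, §7, §8, and §9.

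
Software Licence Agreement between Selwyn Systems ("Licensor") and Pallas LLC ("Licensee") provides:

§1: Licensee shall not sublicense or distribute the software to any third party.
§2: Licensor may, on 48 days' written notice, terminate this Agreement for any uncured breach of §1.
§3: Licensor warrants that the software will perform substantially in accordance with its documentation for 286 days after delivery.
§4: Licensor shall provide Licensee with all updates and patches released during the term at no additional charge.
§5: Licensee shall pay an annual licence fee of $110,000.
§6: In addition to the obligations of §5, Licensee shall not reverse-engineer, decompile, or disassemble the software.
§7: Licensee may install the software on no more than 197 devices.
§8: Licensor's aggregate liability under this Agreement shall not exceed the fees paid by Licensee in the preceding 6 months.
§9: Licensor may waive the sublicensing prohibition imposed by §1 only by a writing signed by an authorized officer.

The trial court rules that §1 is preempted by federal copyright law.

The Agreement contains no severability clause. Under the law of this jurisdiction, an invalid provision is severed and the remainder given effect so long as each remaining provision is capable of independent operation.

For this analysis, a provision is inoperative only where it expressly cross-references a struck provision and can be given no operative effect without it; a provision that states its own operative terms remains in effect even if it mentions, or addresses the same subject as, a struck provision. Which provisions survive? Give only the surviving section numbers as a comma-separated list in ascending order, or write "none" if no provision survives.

3, 4, 5, 6, 7, 8

§1 is struck. §2 merely fixes the termination right for breach of §1; with §1 gone it has nothing to operate on and falls away. The only function of §9 is the waiver condition for §1, so it cannot stand once §1 is removed. With no severability clause, the stated default rule severs what cannot stand and enforces each remaining provision that can operate on its own. The provisions still in force are §3, §4, §5, §6, §7, and §8.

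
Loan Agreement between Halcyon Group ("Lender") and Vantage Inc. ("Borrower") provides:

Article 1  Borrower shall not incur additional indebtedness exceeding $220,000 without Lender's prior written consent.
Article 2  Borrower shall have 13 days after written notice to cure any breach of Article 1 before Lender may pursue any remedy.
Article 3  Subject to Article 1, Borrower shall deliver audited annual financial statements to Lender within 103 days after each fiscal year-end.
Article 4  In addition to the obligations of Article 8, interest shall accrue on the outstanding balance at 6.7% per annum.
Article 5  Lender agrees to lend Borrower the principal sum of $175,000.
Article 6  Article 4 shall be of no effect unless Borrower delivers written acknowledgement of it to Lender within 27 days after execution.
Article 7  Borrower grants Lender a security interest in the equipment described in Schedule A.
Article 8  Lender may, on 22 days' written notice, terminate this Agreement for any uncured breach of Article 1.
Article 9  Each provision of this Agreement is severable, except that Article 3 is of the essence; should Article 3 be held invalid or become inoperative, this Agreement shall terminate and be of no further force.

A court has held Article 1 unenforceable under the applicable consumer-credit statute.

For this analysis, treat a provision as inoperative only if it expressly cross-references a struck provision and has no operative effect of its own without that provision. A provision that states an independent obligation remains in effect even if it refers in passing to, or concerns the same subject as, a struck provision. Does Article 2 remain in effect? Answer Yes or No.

No

Article 1 is struck. Article 2 has no operative effect of its own apart from Article 1 and is therefore inoperative. The only function of Article 8 is the termination right for breach of Article 1, so it cannot stand once Article 1 is removed. Although Article 3 refers to Article 1, its operative terms do not depend on Article 1, so it remains in effect. Article 4 mentions Article 8 but its own obligation stands independently of Article 8, so Article 4 is not affected. Article 9 makes Article 3 an essential term, but Article 3 is unaffected, so the severability proviso in Article 9 preserves the remaining provisions. That leaves Article 3, Article 4, Article 5, Article 6, Article 7, and Article 9 in effect. Article 2 is among the inoperative provisions, so the answer is no.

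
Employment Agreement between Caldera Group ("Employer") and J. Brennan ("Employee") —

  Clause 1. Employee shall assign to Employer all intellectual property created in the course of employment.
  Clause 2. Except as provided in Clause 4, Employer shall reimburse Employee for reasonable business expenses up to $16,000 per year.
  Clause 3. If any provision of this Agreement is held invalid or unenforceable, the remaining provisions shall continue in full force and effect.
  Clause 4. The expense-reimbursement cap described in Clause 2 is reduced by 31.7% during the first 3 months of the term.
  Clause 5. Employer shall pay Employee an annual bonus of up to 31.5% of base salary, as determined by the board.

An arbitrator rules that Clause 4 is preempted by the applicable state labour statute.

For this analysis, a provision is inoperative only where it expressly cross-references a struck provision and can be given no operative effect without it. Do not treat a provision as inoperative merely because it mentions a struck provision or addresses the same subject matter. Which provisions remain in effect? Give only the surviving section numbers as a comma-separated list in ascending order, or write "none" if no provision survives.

1, 2, 3, 5

Clause 4 is struck. Clause 2 mentions Clause 4 but its own obligation stands independently of Clause 4, so Clause 2 is not affected. No other provision's operative terms depend on Clause 4. Under the severability clause in Clause 3, the remaining provisions continue in force. That leaves Clause 1, Clause 2, Clause 3, and Clause 5 in effect.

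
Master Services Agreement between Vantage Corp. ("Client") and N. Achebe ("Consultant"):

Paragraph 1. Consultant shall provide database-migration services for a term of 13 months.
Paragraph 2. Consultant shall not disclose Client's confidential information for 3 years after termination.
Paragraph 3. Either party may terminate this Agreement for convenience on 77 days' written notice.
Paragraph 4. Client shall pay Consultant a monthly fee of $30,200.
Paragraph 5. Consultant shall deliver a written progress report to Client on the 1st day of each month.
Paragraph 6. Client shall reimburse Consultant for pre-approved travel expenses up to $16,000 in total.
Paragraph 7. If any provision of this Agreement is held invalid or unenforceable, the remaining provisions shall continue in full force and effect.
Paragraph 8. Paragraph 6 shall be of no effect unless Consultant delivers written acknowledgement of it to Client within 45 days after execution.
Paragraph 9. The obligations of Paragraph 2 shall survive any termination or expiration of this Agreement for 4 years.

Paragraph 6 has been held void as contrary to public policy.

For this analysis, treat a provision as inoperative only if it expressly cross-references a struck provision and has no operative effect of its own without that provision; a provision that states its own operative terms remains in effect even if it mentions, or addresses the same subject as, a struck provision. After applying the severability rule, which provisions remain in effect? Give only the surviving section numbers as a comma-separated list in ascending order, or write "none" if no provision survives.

1, 2, 3, 4, 5, 7, 9

Paragraph 6 is struck. The only function of Paragraph 8 is the acknowledgement condition for Paragraph 6, so it cannot stand once Paragraph 6 is removed. Paragraph 7 is a severability clause and preserves every provision that can still be given independent effect. The provisions still in force are Paragraph 1, Paragraph 2, Paragraph 3, Paragraph 4, Paragraph 5, Paragraph 7, and Paragraph 9.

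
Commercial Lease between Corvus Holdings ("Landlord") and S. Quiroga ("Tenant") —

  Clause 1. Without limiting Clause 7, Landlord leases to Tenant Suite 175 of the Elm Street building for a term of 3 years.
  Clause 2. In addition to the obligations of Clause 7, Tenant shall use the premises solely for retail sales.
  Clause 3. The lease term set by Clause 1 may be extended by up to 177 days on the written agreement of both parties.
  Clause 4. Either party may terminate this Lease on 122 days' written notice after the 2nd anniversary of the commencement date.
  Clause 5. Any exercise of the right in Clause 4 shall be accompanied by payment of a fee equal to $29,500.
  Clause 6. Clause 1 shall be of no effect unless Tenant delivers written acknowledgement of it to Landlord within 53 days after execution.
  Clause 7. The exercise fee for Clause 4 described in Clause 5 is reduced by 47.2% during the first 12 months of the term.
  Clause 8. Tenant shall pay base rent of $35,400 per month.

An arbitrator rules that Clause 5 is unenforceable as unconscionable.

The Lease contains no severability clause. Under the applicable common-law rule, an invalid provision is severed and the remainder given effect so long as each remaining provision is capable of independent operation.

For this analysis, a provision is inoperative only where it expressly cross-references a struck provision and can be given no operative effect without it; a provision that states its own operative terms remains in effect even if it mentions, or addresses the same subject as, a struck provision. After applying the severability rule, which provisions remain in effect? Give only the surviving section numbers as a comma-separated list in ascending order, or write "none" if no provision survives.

1, 2, 3, 4, 6, 8

Clause 5 is struck. Clause 7 has no operative effect of its own apart from Clause 5 and is therefore inoperative. Clause 2 mentions Clause 7 but its own obligation stands independently of Clause 7, so Clause 2 is not affected. Although Clause 1 refers to Clause 7, its operative terms do not depend on Clause 7, so it remains in effect. With no severability clause, the stated default rule severs what cannot stand and enforces each remaining provision that can operate on its own. That leaves Clause 1, Clause 2, Clause 3, Clause 4, Clause 6, and Clause 8 in effect.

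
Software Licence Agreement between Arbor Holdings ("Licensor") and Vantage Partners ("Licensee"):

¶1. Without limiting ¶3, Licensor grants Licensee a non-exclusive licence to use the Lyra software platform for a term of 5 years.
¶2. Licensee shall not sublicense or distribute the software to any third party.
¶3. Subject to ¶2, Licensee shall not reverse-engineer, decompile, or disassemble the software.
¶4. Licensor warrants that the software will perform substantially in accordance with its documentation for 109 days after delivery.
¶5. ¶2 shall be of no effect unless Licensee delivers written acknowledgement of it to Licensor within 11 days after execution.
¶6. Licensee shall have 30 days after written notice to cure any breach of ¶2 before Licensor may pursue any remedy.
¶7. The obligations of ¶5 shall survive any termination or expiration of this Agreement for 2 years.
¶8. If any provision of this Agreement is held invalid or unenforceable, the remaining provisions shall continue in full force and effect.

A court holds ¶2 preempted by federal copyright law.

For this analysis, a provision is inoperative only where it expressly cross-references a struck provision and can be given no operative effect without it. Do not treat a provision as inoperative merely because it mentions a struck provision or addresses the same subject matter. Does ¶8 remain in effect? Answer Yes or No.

Yes

¶2 is struck. ¶5 operates only by reference to ¶2, so it falls with ¶2. ¶6 operates only by reference to ¶2, so it falls with ¶2. ¶7 merely fixes the survival period for ¶5; with ¶5 gone it has nothing to operate on and falls away. ¶3 mentions ¶2 but its own obligation stands independently of ¶2, so ¶3 is not affected. Under the severability clause in ¶8, the remaining provisions continue in force. That leaves ¶1, ¶3, ¶4, and ¶8 in effect. ¶8 is among the surviving provisions, so the answer is yes.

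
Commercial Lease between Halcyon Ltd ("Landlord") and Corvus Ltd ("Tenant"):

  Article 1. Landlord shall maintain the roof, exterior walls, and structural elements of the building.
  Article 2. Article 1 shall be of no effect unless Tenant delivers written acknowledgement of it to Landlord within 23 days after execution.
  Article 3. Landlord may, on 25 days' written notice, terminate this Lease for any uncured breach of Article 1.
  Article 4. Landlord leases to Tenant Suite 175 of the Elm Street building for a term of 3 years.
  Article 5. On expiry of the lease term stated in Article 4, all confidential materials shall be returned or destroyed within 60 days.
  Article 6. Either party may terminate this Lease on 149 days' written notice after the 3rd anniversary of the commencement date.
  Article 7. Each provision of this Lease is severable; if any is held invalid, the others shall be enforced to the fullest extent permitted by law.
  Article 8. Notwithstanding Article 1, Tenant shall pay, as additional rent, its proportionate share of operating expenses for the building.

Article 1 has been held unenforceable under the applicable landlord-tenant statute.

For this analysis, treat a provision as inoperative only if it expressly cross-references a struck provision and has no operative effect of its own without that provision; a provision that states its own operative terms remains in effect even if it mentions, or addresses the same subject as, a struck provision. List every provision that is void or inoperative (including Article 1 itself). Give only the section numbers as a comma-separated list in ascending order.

1, 2, 3

Article 1 is struck. Article 2 operates only by reference to Article 1, so it falls with Article 1. The only function of Article 3 is the termination right for breach of Article 1, so it cannot stand once Article 1 is removed. Article 8 mentions Article 1 but its own obligation stands independently of Article 1, so Article 8 is not affected. Article 7 is a severability clause and preserves every provision that can still be given independent effect. Article 4, Article 5, Article 6, Article 7, and Article 8 remain in effect.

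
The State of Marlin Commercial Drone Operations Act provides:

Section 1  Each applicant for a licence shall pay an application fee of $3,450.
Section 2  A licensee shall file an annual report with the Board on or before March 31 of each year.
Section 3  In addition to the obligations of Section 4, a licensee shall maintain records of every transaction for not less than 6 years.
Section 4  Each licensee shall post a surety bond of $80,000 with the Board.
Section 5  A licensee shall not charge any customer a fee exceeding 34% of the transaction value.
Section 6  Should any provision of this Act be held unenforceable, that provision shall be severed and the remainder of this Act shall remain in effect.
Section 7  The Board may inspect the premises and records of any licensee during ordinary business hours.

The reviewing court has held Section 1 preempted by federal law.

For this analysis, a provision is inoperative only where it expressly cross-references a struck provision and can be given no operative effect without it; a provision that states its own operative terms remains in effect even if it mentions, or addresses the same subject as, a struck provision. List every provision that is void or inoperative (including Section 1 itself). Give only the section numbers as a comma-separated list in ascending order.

1

Section 1 is struck. No other provision's operative terms depend on Section 1. Section 6 is a severability clause and preserves every provision that can still be given independent effect. The provisions still in force are Section 2, Section 3, Section 4, Section 5, Section 6, and Section 7.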